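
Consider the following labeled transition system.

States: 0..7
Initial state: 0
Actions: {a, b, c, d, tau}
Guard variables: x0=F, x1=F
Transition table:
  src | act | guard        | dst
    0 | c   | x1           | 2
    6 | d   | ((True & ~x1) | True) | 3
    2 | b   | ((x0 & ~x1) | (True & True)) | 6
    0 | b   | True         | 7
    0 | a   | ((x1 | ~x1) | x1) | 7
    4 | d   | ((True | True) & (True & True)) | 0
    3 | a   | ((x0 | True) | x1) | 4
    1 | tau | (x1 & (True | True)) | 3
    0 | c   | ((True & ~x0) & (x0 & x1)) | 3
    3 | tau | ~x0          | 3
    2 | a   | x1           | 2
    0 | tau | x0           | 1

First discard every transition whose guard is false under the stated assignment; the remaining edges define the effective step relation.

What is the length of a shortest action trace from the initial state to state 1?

Answer: UNREACHABLE

Trace:
BFS to 1:
  Layer 0: {0}
  Layer 1: {7}
1 never appears.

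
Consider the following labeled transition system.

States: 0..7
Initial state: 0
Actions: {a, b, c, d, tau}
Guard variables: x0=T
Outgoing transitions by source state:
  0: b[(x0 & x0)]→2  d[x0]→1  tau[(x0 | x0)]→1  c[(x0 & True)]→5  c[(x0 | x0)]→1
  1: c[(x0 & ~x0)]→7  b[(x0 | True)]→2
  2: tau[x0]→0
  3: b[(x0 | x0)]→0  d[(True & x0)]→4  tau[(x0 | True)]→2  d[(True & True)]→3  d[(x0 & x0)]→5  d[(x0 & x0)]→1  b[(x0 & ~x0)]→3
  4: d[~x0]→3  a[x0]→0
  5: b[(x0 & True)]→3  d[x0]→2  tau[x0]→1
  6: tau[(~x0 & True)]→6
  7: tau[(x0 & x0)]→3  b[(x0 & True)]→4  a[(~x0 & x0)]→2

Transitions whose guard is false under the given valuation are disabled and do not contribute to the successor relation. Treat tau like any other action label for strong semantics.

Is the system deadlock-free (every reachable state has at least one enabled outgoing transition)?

Reach set: {0,1,2,3,4,5}
  0: b→2  c→1  c→5  d→1  tau→1  [5 out]
  1: b→2  [1 out]
  2: tau→0  [1 out]
  3: b→0  d→1  d→3  d→4  d→5  tau→2  [6 out]
  4: a→0  [1 out]
  5: b→3  d→2  tau→1  [3 out]

Answer: DEADLOCK-FREE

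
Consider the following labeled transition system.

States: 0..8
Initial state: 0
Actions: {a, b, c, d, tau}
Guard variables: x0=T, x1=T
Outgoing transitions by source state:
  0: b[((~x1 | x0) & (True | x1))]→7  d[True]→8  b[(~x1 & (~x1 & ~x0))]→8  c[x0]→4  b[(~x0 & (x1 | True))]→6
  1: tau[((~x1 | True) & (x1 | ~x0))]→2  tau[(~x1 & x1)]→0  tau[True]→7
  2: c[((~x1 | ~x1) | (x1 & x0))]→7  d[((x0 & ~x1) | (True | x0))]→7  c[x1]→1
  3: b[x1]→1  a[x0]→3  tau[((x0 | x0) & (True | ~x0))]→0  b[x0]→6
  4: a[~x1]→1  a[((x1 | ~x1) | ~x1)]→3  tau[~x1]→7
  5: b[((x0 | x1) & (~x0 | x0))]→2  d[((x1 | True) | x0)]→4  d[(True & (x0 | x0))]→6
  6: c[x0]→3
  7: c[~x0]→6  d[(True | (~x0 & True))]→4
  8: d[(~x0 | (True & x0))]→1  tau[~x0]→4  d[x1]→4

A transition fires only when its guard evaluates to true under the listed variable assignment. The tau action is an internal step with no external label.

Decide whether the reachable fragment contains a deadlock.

Answer: DEADLOCK-FREE

Analysis:
R = {0,1,2,3,4,6,7,8}
  0: b→7  c→4  d→8  [deg 3]
  1: tau→2  tau→7  [deg 2]
  2: c→1  c→7  d→7  [deg 3]
  3: a→3  b→1  b→6  tau→0  [deg 4]
  4: a→3  [deg 1]
  6: c→3  [deg 1]
  7: d→4  [deg 1]
  8: d→1  d→4  [deg 2]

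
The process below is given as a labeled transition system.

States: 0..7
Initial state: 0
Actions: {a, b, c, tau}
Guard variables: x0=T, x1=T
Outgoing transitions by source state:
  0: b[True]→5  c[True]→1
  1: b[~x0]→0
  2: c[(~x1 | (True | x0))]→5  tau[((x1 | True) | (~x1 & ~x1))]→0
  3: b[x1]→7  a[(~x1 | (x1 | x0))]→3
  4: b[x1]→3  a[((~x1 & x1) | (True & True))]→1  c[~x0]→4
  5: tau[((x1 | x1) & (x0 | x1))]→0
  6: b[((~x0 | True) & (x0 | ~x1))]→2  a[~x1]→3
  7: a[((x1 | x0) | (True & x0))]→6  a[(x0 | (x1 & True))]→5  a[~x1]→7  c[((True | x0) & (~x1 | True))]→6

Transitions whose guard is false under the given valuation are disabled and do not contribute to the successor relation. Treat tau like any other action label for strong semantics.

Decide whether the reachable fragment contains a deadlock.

Reach set: {0,1,5}
  0: b→5  c→1  [2 exit(s)]
  1: ∅  [STUCK]
  5: tau→0  [1 exit(s)]
witness 1: c

Answer: DEADLOCK at state 1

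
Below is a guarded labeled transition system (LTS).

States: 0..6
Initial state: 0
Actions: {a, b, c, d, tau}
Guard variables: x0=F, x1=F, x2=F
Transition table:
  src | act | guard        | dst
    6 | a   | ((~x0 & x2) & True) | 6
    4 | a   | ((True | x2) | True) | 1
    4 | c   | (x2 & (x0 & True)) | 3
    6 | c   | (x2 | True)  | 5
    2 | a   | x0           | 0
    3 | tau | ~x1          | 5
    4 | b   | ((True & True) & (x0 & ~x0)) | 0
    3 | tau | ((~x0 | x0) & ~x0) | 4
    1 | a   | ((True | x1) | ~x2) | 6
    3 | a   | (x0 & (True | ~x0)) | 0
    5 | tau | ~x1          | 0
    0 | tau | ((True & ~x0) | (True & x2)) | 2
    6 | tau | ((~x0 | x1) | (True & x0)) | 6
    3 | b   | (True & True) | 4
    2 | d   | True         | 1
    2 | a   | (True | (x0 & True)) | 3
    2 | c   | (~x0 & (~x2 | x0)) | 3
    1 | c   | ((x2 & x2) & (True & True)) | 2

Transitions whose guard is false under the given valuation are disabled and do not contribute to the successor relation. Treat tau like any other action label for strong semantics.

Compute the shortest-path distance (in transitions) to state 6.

Answer: 3

Working:
Breadth-first toward 6:
  L0 = {0}
  L1 = {2}
  L2 = {1,3}
  L3 = {4,5,6}
6 enters at depth 3; path tau·d·a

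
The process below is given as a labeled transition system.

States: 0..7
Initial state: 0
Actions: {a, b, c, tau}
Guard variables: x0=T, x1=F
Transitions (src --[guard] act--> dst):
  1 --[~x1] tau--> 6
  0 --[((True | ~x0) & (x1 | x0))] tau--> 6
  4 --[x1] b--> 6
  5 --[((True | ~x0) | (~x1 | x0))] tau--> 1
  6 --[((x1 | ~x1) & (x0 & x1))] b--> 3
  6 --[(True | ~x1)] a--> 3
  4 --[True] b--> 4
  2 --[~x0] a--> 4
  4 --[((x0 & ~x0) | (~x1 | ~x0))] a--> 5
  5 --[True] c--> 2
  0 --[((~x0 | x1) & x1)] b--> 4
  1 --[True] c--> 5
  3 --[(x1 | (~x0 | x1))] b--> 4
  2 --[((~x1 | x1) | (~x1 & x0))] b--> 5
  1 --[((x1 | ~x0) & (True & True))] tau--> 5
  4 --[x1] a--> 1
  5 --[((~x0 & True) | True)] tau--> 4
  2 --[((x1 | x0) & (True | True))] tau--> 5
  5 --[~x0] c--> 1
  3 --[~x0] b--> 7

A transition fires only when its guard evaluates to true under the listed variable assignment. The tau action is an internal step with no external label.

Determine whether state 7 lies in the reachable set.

Answer: UNREACHABLE

Trace:
11 transition(s) survive guard evaluation.
depth 0: {0}
depth 1: {6}  total {0,6}
depth 2: {3}  total {0,3,6}
Reachable = {0,3,6}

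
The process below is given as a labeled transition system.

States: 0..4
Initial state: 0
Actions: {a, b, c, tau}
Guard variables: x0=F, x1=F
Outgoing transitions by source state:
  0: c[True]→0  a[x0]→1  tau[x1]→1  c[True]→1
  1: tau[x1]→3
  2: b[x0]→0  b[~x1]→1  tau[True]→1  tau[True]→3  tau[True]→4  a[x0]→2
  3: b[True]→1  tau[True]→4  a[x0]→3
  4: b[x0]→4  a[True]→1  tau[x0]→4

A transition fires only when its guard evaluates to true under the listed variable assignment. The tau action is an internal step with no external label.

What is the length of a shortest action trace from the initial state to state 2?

Answer: UNREACHABLE

Working:
Layered search for 2:
  Layer 0: {0}
  Layer 1: {1}
2 never appears.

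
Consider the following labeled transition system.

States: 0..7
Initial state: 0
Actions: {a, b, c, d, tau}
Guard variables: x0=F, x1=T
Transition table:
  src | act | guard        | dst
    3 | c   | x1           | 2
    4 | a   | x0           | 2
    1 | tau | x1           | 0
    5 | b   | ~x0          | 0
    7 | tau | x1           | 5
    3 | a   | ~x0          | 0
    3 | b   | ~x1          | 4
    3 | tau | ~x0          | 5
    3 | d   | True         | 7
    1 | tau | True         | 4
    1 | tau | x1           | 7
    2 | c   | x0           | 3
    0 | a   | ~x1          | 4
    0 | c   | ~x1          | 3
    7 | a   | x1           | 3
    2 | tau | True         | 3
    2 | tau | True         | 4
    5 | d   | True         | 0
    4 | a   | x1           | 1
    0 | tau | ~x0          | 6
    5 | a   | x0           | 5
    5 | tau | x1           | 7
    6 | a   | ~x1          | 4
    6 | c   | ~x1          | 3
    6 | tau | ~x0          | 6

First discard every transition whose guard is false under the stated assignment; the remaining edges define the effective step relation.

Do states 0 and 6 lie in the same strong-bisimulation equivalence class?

Answer: BISIMILAR

Trace:
Compute ~ classes (split until stable):
  round 0: {{0,1,2,3,4,5,6,7}}
  round 1: {{0,1,2,6},{3},{4},{5},{7}}
  round 2: {{0,6},{1},{2},{3},{4},{5},{7}}
stable after 3 split(s): 7 block(s)
0∈{0,6}, 6∈{0,6}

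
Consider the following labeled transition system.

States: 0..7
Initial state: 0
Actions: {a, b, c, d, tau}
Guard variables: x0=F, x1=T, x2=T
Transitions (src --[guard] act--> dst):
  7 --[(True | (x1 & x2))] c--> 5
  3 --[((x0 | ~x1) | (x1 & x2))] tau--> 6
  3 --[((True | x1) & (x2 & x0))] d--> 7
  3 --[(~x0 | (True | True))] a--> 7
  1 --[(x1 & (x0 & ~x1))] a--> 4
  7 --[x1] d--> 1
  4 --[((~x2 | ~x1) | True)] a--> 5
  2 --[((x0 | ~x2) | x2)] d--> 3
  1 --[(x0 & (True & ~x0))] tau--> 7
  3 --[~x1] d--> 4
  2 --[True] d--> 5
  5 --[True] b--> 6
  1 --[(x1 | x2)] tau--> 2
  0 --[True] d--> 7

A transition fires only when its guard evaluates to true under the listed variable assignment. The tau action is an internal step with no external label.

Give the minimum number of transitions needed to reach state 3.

Answer: 4

Analysis:
Layered search for 3:
  L0 = {0}
  L1 = {7}
  L2 = {1,5}
  L3 = {2,6}
  L4 = {3}
3 enters at depth 4; path d·d·tau·d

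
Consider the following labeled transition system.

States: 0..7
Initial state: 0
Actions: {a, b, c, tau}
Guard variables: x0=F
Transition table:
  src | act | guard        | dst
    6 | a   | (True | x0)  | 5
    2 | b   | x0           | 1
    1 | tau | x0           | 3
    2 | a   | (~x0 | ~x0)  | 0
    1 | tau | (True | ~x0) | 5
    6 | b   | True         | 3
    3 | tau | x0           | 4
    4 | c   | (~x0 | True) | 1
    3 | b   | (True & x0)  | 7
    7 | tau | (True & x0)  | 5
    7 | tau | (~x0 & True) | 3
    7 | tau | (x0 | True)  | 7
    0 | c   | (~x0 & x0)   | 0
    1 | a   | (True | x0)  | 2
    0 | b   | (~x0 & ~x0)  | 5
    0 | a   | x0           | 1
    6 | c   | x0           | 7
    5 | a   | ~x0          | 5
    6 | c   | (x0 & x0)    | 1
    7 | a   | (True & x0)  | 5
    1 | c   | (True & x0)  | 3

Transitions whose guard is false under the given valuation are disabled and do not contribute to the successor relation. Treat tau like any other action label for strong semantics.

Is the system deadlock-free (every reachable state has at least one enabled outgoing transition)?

R = {0,5}
  0: b→5  [1 exit(s)]
  5: a→5  [1 exit(s)]

Answer: DEADLOCK-FREE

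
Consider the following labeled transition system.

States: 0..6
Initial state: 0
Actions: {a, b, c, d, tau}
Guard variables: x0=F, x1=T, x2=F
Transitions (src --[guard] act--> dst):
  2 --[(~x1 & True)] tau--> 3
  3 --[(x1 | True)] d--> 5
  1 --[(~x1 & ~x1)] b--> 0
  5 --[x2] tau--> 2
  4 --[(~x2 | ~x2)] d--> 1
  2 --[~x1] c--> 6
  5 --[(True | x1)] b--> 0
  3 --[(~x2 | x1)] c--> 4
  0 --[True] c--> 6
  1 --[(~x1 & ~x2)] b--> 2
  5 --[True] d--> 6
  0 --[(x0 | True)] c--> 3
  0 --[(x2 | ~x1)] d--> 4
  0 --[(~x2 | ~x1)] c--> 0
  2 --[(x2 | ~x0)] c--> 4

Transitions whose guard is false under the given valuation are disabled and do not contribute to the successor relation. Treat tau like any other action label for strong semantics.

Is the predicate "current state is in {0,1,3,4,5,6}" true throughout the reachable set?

Inv-set: {0,1,3,4,5,6}
Reachable = {0,1,3,4,5,6}
  0: safe
  1: safe
  3: safe
  4: safe
  5: safe
  6: safe

Answer: INVARIANT HOLDS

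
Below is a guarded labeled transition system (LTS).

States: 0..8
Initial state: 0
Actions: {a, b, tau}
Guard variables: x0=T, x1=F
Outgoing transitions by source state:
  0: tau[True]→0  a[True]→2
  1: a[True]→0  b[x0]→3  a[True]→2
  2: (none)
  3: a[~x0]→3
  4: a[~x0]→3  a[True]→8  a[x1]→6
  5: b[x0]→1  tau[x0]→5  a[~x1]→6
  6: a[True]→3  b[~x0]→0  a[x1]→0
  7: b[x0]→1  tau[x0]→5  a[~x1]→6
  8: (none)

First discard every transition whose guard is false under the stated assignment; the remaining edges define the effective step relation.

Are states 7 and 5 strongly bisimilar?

Bisimulation quotient by refinement:
  π0 = {{0,1,2,3,4,5,6,7,8}}
  π1 = {{0},{1},{2,3,8},{4,6},{5,7}}
stable after 2 split(s): 5 block(s)
7∈{5,7}, 5∈{5,7}

Answer: BISIMILAR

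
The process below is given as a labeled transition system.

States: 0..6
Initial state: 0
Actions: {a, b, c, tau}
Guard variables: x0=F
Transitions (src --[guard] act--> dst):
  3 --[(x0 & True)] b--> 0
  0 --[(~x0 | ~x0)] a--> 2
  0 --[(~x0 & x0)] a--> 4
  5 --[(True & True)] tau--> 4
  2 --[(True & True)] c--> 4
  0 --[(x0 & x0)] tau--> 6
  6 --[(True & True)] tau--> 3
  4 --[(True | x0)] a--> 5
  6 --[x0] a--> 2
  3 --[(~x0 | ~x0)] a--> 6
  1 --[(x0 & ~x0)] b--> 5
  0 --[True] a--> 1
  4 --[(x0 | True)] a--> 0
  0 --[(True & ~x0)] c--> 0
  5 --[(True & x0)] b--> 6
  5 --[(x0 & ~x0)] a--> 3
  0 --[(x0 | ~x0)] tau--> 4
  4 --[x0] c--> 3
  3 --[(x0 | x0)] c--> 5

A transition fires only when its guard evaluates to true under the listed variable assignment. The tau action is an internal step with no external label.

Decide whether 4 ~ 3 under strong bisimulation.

Bisimulation quotient by refinement:
  π0 = {{0,1,2,3,4,5,6}}
  π1 = {{0},{1},{2},{3,4},{5,6}}
  π2 = {{0},{1},{2},{3},{4},{5,6}}
  π3 = {{0},{1},{2},{3},{4},{5},{6}}
7 equivalence class(es) (converged in 4)
class of 4: {4}; class of 3: {3}

Answer: NOT BISIMILAR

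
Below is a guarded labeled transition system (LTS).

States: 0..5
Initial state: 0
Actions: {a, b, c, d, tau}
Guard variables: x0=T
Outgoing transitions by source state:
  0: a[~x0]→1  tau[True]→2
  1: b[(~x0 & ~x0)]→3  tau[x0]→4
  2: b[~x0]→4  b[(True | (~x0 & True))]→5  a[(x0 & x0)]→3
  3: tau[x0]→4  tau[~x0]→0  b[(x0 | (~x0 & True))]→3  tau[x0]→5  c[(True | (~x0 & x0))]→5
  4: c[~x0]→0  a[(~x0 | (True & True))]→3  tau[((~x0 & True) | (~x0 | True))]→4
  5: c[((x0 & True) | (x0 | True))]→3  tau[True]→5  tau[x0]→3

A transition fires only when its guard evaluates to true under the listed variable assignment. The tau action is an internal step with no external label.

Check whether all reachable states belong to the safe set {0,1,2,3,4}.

Answer: INVARIANT VIOLATED at state 5

Trace:
Safe = {0,1,2,3,4}
Reach set: {0,2,3,4,5}
  0: ok
  2: ok
  3: ok
  4: ok
  5: VIOLATES
counterexample path to 5: tau·b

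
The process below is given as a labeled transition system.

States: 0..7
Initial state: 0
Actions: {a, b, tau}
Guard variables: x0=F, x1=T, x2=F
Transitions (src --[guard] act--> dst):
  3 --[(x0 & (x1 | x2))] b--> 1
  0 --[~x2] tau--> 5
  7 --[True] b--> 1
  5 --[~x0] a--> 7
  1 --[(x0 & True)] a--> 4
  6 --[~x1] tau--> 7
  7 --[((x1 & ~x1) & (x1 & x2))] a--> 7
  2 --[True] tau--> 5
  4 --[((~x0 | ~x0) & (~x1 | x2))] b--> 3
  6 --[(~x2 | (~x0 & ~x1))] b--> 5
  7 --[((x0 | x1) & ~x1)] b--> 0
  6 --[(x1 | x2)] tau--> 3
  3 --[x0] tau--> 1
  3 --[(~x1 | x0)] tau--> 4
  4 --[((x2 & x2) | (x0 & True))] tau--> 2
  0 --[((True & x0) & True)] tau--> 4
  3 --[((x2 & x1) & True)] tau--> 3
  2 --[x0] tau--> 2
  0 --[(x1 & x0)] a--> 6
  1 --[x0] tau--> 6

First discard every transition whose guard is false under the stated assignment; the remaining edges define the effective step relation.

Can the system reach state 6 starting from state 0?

Answer: UNREACHABLE

Trace:
Guard filter leaves 6 enabled edge(s).
L0 = {0}
L1 = {5}  now seen {0,5}
L2 = {7}  now seen {0,5,7}
L3 = {1}  now seen {0,1,5,7}
Reachable = {0,1,5,7}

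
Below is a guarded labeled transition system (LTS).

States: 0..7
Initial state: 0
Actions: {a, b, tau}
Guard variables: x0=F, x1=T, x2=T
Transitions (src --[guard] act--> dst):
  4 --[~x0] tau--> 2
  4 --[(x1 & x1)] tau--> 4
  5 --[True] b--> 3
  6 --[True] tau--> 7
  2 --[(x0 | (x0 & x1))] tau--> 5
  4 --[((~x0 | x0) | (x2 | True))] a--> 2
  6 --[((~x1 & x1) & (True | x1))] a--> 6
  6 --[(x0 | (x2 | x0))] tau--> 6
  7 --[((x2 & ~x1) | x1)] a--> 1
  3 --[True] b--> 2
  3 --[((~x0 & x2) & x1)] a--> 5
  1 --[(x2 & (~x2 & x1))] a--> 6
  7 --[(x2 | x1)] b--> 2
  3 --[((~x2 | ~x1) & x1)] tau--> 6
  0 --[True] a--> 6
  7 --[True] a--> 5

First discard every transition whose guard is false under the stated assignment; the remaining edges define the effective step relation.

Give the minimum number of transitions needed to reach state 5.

Breadth-first toward 5:
  L0 = {0}
  L1 = {6}
  L2 = {7}
  L3 = {1,2,5}
first hit 5 at d=3 via a·tau·a

Answer: 3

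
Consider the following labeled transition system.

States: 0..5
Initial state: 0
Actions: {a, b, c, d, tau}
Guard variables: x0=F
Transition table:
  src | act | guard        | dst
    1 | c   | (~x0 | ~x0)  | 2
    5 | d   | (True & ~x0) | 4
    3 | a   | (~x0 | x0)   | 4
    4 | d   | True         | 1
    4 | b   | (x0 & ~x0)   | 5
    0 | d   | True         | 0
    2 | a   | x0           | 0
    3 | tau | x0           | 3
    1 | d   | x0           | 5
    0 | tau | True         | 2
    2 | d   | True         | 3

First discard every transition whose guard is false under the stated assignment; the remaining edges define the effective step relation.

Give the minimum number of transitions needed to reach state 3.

Answer: 2

Trace:
BFS to 3:
  depth 0: {0}
  depth 1: {2}
  depth 2: {3}
depth(3)=2, e.g. tau·d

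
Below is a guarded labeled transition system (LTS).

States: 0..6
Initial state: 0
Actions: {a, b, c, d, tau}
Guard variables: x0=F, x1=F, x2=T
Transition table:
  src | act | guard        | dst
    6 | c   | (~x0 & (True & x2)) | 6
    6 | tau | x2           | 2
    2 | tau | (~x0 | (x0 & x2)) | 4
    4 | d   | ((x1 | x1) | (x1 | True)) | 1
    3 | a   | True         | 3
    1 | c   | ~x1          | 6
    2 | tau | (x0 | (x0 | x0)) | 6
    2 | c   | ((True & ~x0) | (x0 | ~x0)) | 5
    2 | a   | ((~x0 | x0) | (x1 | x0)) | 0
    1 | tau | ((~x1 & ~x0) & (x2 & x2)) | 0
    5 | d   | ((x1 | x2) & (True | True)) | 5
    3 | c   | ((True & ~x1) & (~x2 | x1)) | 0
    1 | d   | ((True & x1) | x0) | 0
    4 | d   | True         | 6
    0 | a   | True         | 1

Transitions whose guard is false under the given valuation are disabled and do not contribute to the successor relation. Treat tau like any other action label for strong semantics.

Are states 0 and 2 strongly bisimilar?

Compute ~ classes (split until stable):
  round 0: {{0,1,2,3,4,5,6}}
  round 1: {{0,3},{1,6},{2},{4,5}}
  round 2: {{0},{1},{2},{3},{4},{5},{6}}
7 equivalence class(es) (converged in 3)
0∈{0}, 2∈{2}

Answer: NOT BISIMILAR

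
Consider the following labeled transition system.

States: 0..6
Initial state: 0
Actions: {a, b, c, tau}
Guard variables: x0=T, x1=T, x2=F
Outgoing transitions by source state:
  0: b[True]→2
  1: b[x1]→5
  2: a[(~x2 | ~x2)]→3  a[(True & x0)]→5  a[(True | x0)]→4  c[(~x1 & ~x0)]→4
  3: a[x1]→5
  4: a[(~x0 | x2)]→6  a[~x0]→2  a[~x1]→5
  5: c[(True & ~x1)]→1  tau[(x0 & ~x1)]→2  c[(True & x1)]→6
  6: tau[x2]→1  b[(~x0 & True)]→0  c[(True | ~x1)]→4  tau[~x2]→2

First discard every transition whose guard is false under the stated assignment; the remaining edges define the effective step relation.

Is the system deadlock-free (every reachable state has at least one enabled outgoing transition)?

R = {0,2,3,4,5,6}
  0: b→2  [deg 1]
  2: a→3  a→4  a→5  [deg 3]
  3: a→5  [deg 1]
  4: ∅  [no exit]
  5: c→6  [deg 1]
  6: c→4  tau→2  [deg 2]
witness 4: b·a

Answer: DEADLOCK at state 4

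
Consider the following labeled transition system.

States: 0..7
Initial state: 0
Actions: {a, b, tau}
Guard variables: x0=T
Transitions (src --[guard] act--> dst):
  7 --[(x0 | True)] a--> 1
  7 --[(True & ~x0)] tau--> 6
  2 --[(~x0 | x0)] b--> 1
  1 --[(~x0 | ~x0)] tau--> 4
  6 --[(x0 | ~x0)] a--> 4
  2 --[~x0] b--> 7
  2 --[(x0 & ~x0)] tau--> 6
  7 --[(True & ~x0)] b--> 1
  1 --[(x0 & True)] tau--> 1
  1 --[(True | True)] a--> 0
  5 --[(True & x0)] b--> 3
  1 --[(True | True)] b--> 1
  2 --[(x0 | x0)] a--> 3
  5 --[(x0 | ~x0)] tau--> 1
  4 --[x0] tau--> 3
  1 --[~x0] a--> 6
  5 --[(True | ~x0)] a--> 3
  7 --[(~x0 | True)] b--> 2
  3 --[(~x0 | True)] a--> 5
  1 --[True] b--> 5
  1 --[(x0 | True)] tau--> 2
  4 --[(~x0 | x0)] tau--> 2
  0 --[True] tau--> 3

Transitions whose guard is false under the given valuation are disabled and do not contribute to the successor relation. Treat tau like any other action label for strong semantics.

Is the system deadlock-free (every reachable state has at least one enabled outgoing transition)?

Reachable = {0,1,2,3,5}
  0: tau→3  [1 out]
  1: a→0  b→1  b→5  tau→1  tau→2  [5 out]
  2: a→3  b→1  [2 out]
  3: a→5  [1 out]
  5: a→3  b→3  tau→1  [3 out]

Answer: DEADLOCK-FREE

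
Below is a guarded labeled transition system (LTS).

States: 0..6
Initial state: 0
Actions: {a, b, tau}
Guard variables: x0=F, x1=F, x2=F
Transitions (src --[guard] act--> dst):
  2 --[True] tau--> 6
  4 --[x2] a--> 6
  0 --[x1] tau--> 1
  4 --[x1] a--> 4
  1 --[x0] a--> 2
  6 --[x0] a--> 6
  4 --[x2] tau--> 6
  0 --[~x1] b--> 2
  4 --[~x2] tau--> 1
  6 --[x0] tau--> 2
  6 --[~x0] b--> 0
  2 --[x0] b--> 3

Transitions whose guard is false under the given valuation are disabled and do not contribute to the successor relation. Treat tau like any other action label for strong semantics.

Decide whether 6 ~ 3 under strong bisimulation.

Compute ~ classes (split until stable):
  P[0] = {{0,1,2,3,4,5,6}}
  P[1] = {{0,6},{1,3,5},{2,4}}
  P[2] = {{0},{1,3,5},{2},{4},{6}}
stable after 3 split(s): 5 block(s)
6∈{6}, 3∈{1,3,5}

Answer: NOT BISIMILAR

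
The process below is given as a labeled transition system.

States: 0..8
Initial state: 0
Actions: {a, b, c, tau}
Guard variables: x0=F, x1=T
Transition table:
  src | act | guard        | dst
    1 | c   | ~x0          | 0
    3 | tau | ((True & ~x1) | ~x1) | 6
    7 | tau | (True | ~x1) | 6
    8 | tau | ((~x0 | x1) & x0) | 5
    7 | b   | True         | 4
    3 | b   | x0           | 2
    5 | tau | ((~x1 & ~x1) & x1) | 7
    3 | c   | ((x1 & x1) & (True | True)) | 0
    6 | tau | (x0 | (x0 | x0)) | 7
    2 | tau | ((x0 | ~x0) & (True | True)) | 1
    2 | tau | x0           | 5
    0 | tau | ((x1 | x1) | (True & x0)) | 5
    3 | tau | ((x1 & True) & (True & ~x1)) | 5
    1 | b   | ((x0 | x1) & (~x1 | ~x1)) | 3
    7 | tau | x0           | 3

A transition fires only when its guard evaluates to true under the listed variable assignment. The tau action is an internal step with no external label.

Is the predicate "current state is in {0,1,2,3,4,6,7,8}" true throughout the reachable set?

Answer: INVARIANT VIOLATED at state 5

Trace:
Inv-set: {0,1,2,3,4,6,7,8}
R = {0,5}
  0: ✓
  5: ✗ unsafe
witness against invariant: tau → 5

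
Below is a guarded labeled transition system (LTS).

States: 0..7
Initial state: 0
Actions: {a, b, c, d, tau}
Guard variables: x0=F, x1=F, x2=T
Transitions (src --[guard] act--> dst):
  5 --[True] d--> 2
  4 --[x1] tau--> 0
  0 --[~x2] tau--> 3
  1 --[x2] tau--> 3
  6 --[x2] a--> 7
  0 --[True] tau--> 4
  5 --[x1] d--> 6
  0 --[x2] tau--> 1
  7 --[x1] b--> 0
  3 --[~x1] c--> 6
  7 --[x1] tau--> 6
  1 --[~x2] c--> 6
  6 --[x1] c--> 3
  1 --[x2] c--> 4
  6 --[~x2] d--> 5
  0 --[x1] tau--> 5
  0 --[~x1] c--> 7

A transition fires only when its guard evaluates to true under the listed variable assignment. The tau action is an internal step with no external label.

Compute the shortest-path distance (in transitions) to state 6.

Answer: 3

Working:
Breadth-first toward 6:
  Layer 0: {0}
  Layer 1: {1,4,7}
  Layer 2: {3}
  Layer 3: {6}
depth(6)=3, e.g. tau·tau·c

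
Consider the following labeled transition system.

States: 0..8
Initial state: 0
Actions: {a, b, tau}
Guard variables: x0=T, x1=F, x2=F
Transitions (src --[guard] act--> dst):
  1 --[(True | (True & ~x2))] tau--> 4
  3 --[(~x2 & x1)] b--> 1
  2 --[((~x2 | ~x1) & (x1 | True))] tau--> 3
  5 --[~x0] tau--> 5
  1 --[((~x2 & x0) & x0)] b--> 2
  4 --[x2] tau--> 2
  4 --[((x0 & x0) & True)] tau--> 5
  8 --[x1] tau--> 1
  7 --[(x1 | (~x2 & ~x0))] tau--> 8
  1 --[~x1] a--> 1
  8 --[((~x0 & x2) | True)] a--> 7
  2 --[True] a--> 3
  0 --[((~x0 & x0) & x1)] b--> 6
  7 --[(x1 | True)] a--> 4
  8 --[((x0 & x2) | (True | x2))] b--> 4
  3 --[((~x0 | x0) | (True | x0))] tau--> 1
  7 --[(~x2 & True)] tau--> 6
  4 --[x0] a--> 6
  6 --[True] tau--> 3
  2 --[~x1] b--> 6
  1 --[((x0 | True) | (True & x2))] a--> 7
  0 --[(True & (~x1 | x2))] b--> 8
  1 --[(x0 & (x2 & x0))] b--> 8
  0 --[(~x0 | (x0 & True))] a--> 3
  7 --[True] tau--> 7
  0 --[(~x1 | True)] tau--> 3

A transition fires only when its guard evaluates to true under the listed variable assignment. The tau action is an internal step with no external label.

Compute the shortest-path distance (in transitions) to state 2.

Answer: 3

Trace:
Layered search for 2:
  depth 0: {0}
  depth 1: {3,8}
  depth 2: {1,4,7}
  depth 3: {2,5,6}
first hit 2 at d=3 via a·tau·b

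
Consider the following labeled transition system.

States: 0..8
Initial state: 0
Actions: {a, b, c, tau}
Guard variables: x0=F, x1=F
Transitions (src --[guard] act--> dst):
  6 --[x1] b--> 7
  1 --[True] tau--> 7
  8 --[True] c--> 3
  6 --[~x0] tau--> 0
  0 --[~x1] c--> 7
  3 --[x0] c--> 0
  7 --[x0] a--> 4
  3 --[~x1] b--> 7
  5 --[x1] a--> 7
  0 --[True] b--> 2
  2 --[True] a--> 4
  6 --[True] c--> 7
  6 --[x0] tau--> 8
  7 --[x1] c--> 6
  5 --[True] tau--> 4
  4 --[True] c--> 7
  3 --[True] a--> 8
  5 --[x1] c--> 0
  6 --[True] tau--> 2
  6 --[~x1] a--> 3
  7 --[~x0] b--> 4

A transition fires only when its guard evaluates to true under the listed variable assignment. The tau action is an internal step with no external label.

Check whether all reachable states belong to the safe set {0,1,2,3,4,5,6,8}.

Answer: INVARIANT VIOLATED at state 7

Working:
Safe = {0,1,2,3,4,5,6,8}
Reachable = {0,2,4,7}
  0: ok
  2: ok
  4: ok
  7: VIOLATES
reach 7 via c — violates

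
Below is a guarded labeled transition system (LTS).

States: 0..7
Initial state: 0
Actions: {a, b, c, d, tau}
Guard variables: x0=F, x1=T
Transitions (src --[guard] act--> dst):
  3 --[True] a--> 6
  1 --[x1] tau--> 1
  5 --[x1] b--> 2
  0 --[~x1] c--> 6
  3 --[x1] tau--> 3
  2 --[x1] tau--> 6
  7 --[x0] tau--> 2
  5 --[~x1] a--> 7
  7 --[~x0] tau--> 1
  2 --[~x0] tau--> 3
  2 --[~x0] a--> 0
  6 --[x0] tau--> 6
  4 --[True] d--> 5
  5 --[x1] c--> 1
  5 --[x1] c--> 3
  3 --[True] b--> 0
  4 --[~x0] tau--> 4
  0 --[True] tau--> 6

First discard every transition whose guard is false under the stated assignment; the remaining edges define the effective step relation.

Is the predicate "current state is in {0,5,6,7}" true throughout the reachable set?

Allowed set {0,5,6,7}
R = {0,6}
  0: ✓
  6: ✓

Answer: INVARIANT HOLDS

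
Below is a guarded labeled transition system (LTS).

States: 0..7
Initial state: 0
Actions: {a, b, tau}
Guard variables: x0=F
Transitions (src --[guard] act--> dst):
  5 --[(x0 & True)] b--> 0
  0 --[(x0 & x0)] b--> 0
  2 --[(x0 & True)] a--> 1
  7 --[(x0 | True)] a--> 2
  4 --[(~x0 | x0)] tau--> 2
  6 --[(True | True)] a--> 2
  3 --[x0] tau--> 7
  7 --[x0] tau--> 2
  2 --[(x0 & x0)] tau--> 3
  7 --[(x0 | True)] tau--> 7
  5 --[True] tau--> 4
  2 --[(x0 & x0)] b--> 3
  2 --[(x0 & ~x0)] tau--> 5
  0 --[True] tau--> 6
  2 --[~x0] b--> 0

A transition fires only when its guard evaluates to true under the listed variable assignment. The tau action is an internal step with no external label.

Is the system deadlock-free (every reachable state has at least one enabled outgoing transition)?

Reach set: {0,2,6}
  0: tau→6  [1 out]
  2: b→0  [1 out]
  6: a→2  [1 out]

Answer: DEADLOCK-FREE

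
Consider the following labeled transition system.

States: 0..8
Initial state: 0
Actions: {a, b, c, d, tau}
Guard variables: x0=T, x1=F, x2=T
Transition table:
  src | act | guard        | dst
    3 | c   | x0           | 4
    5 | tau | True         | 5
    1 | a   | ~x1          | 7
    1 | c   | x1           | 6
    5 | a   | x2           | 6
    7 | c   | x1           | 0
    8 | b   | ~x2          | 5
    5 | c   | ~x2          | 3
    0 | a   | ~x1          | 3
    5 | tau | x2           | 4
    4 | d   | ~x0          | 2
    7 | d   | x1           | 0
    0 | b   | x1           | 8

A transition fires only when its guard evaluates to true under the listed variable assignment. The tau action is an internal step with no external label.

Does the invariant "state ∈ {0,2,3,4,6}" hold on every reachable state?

Answer: INVARIANT HOLDS

Analysis:
Safe = {0,2,3,4,6}
Reachable = {0,3,4}
  0: safe
  3: safe
  4: safe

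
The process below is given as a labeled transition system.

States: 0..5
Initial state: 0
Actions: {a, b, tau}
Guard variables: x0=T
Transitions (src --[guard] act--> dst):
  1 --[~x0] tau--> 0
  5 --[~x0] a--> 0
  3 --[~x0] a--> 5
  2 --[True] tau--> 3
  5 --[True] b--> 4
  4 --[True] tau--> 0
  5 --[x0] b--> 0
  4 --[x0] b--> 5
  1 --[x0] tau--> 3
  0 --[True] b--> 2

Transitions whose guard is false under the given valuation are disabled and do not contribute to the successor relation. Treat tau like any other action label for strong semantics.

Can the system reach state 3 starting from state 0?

7 transition(s) survive guard evaluation.
depth 0: {0}
depth 1: {2}  cumulative {0,2}
depth 2: {3}  cumulative {0,2,3}
Reachable = {0,2,3}
trace reaching 3: b·tau

Answer: REACHABLE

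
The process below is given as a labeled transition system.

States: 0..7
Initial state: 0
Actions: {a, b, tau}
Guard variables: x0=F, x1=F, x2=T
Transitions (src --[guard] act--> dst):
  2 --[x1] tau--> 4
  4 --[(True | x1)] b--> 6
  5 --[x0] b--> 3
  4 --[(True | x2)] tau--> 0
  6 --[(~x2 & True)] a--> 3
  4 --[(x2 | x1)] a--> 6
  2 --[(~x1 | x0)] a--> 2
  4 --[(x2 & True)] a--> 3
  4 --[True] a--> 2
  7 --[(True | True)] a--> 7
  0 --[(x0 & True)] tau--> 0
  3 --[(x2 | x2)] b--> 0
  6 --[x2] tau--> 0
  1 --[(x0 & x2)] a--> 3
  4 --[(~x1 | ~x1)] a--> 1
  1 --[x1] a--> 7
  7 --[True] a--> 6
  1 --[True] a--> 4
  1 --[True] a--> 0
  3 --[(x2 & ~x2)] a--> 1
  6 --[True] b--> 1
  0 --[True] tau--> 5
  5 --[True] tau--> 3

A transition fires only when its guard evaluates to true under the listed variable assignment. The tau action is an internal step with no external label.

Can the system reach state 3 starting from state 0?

Answer: REACHABLE

Working:
Guard filter leaves 16 enabled edge(s).
L0 = {0}
L1 = {5}  cumulative {0,5}
L2 = {3}  cumulative {0,3,5}
Reach set: {0,3,5}
Path to 3: tau·tau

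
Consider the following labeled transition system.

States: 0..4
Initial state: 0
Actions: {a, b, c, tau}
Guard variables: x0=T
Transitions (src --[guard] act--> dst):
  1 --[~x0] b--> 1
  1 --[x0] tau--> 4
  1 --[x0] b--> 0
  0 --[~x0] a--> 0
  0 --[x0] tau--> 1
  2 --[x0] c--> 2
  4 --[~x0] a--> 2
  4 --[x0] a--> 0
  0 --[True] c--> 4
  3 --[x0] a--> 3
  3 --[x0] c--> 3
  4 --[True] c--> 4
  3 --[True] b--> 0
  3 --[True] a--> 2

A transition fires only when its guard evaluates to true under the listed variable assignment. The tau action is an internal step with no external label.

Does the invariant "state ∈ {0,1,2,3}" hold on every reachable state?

Answer: INVARIANT VIOLATED at state 4

Trace:
Allowed set {0,1,2,3}
Reachable = {0,1,4}
  0: ✓
  1: ✓
  4: ✗ unsafe
witness against invariant: c → 4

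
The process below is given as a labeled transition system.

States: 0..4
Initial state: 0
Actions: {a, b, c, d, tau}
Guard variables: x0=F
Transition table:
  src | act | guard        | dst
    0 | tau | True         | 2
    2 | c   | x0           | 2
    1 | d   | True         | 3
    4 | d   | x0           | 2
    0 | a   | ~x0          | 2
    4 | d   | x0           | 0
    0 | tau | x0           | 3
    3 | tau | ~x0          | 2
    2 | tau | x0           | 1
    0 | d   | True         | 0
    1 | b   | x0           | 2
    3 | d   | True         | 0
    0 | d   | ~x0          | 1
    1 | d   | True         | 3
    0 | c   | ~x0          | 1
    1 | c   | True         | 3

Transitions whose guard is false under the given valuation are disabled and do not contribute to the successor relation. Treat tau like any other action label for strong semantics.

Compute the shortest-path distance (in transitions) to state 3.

Answer: 2

Analysis:
BFS to 3:
  depth 0: {0}
  depth 1: {1,2}
  depth 2: {3}
first hit 3 at d=2 via c·c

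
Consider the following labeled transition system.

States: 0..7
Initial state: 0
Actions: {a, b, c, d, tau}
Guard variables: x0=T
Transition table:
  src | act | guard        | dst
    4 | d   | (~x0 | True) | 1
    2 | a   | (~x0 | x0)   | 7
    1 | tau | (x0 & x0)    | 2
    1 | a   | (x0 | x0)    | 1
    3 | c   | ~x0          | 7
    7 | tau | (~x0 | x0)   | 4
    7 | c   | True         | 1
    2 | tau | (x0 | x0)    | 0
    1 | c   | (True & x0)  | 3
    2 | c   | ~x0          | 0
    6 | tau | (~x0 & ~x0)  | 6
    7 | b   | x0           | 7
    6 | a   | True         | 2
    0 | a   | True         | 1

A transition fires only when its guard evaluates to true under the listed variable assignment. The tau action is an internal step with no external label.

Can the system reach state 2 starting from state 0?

Answer: REACHABLE

Working:
11 transition(s) survive guard evaluation.
depth 0: {0}
depth 1: {1}  now seen {0,1}
depth 2: {2,3}  now seen {0,1,2,3}
depth 3: {7}  now seen {0,1,2,3,7}
depth 4: {4}  now seen {0,1,2,3,4,7}
Reachable = {0,1,2,3,4,7}
witness 2: a·tau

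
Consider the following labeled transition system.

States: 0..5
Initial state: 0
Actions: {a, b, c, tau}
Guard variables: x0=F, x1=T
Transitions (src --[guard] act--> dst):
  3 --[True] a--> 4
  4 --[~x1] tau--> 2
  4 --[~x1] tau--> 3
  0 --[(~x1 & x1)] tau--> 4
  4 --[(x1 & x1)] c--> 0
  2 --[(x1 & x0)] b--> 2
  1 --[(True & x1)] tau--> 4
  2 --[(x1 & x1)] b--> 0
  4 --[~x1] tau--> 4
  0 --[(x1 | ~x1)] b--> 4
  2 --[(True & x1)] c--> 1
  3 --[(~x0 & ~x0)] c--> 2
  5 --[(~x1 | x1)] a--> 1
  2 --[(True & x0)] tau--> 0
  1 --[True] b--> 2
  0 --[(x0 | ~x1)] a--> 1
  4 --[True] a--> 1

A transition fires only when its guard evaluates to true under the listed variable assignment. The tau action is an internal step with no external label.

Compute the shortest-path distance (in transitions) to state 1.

BFS to 1:
  L0 = {0}
  L1 = {4}
  L2 = {1}
1 enters at depth 2; path b·a

Answer: 2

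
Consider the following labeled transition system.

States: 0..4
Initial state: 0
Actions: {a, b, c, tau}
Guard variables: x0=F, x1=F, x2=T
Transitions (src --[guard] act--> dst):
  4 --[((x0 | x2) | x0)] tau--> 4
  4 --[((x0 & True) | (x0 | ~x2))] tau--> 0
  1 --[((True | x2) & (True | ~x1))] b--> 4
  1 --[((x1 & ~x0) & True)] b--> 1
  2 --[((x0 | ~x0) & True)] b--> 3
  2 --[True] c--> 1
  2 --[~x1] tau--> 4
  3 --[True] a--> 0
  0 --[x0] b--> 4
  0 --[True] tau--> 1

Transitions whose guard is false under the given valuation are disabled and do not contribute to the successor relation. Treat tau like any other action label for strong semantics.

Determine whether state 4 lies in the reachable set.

Answer: REACHABLE

Analysis:
After dropping false guards: 7 live edges.
L0 = {0}
L1 = {1}  now seen {0,1}
L2 = {4}  now seen {0,1,4}
R = {0,1,4}
Path to 4: tau·b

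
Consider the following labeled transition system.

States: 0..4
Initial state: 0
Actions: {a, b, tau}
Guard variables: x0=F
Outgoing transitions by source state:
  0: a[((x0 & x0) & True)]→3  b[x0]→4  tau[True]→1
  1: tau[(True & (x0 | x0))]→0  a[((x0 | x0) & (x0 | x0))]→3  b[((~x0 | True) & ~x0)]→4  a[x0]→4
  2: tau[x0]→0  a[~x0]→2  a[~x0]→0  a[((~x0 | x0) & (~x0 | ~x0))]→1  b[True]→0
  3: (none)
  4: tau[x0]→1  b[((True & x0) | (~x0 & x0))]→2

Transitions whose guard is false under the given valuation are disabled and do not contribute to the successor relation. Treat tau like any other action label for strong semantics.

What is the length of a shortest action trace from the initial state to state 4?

Layered search for 4:
  L0 = {0}
  L1 = {1}
  L2 = {4}
4 enters at depth 2; path tau·b

Answer: 2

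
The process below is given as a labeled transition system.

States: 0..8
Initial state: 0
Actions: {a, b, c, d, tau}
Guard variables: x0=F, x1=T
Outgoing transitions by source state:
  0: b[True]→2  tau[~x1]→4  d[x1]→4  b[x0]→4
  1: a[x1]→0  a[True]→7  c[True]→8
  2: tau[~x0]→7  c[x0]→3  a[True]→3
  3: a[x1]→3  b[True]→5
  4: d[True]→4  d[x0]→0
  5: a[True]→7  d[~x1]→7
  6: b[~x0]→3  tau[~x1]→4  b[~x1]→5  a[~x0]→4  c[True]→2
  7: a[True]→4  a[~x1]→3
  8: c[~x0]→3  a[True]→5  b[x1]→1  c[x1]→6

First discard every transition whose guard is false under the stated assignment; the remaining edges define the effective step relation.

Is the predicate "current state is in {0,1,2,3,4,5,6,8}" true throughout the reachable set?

Allowed set {0,1,2,3,4,5,6,8}
Reachable = {0,2,3,4,5,7}
  0: ok
  2: ok
  3: ok
  4: ok
  5: ok
  7: VIOLATES
reach 7 via b·tau — violates

Answer: INVARIANT VIOLATED at state 7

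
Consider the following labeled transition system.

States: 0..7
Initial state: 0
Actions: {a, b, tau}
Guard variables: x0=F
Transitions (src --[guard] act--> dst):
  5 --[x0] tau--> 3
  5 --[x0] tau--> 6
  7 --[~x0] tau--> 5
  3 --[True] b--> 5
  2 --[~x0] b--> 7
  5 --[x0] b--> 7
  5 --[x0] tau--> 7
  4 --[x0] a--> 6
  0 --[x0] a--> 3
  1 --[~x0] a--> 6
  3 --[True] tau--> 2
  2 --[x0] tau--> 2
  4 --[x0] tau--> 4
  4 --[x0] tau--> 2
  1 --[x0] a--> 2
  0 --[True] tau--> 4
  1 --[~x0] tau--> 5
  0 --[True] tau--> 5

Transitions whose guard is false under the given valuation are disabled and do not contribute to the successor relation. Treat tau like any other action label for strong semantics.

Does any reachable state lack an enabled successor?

Reachable = {0,4,5}
  0: tau→4  tau→5  [2 exit(s)]
  4: ∅  [deadlock]
  5: ∅  [deadlock]
Path to 4: tau

Answer: DEADLOCK at state 4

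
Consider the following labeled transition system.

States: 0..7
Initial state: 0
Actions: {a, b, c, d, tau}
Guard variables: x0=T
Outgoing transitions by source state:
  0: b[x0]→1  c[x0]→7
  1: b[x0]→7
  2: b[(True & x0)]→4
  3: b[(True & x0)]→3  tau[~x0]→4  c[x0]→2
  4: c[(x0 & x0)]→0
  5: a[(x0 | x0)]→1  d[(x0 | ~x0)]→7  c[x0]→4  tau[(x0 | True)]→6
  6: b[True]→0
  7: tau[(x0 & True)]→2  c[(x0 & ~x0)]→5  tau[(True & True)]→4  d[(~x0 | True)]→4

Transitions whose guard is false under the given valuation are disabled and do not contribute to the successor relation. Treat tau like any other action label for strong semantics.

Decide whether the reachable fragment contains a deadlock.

Reachable = {0,1,2,4,7}
  0: b→1  c→7  [2 exit(s)]
  1: b→7  [1 exit(s)]
  2: b→4  [1 exit(s)]
  4: c→0  [1 exit(s)]
  7: d→4  tau→2  tau→4  [3 exit(s)]

Answer: DEADLOCK-FREE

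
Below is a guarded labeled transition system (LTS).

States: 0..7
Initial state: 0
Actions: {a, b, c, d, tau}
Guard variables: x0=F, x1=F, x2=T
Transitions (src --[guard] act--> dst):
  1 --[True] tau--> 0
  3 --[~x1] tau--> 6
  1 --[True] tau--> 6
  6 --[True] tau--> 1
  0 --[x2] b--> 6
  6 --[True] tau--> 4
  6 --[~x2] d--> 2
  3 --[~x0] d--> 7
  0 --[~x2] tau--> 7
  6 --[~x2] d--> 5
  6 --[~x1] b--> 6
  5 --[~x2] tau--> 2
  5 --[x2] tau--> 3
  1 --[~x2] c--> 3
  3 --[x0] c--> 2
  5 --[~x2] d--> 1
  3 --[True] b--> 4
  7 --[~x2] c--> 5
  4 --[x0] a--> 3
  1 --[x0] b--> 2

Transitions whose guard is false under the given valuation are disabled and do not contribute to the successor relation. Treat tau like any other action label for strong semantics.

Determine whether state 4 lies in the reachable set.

Guard filter leaves 10 enabled edge(s).
depth 0: {0}
depth 1: {6}  total {0,6}
depth 2: {1,4}  total {0,1,4,6}
R = {0,1,4,6}
trace reaching 4: b·tau

Answer: REACHABLE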